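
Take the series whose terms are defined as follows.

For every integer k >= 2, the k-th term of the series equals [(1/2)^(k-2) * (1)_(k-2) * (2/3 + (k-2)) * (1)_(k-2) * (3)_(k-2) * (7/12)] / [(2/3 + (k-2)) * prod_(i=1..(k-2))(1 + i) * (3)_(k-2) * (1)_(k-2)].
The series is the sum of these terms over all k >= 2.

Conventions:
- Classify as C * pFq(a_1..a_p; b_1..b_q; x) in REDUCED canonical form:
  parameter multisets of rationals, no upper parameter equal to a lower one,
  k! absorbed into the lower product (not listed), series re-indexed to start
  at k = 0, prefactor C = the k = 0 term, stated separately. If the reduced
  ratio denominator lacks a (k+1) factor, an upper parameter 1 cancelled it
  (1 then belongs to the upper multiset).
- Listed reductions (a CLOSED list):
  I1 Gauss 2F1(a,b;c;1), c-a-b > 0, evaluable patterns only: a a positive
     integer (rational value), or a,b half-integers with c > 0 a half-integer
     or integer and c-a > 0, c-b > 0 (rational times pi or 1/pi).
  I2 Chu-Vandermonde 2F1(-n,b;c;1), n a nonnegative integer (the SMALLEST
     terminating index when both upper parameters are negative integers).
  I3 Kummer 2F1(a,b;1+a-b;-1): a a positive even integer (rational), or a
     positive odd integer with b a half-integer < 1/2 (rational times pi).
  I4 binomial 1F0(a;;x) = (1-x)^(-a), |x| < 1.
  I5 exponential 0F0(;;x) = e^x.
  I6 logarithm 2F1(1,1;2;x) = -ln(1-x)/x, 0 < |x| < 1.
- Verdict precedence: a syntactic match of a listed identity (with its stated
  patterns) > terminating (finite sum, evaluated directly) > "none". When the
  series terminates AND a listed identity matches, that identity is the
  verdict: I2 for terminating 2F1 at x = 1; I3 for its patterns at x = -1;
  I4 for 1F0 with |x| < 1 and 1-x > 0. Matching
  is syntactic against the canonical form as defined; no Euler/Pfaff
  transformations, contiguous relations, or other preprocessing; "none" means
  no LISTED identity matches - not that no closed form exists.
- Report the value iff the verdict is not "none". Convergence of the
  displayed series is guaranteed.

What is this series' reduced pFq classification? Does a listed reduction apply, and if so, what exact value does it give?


x = 1/2 here; the reduced form reads 2F1, upper {1, 1}, lower {2}, C = 7/12. Verdict: the I6 logarithm reduction fires (the logarithm: parameters (1,1;2), x = 1/2). Value: (-7/6) * ln(1/2).

Key observation: x = (1/2) and the factor k + 2/3 cancels (top and bottom), leaving C = 7/12, x = 1/2.
Term ratio: r(k) = (1/2) * (k+1) (k+1) / [(k+2) (k+1)] - poly over poly, x = (1/2) from leading terms; C = 7/12 at k = 0.


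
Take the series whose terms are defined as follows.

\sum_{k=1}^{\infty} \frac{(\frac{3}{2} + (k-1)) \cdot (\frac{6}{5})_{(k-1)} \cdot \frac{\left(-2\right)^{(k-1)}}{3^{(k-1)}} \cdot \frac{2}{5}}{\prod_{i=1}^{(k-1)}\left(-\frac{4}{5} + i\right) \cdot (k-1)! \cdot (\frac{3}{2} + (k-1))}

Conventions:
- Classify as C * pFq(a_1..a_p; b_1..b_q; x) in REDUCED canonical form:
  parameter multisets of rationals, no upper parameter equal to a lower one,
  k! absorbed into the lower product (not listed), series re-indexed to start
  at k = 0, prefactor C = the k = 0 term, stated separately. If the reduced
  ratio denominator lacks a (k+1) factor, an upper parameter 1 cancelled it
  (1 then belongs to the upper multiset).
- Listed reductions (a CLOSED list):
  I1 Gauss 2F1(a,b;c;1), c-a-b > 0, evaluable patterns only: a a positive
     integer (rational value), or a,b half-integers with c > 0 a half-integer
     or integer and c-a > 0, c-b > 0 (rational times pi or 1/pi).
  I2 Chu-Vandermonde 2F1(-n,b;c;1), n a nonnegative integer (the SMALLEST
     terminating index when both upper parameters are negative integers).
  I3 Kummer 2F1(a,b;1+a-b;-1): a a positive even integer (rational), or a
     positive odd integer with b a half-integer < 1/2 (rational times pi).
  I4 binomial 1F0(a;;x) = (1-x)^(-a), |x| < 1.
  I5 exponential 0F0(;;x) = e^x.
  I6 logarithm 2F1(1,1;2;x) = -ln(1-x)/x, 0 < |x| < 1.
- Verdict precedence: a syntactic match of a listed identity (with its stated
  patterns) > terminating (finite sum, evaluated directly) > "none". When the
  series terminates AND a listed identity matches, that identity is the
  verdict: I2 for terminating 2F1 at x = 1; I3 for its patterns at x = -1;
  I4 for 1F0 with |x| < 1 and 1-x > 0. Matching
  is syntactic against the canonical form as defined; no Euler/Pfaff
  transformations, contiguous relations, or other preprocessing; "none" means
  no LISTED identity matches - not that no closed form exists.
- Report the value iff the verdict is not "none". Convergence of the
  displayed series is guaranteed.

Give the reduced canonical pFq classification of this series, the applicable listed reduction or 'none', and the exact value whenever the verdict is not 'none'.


Key step: t_0 = \frac{2}{5} here, and the two geometric factors (C = 2/5) combine into one argument.
Adjacent-term ratio: r(k) = -\frac{2}{3} * (k+\frac{6}{5}) / [(k+\frac{1}{5}) (k+1)] - poly over poly, x = -\frac{2}{3} from leading terms; C = \frac{2}{5} at k = 0.

At argument -\frac{2}{3}: a 1F1 with upper {\frac{6}{5}}, lower {\frac{1}{5}}, scaled by C = \frac{2}{5}. Verdict: none. Every listed pattern misses the 1F1 form at -\frac{2}{3}, upper {\frac{6}{5}}.


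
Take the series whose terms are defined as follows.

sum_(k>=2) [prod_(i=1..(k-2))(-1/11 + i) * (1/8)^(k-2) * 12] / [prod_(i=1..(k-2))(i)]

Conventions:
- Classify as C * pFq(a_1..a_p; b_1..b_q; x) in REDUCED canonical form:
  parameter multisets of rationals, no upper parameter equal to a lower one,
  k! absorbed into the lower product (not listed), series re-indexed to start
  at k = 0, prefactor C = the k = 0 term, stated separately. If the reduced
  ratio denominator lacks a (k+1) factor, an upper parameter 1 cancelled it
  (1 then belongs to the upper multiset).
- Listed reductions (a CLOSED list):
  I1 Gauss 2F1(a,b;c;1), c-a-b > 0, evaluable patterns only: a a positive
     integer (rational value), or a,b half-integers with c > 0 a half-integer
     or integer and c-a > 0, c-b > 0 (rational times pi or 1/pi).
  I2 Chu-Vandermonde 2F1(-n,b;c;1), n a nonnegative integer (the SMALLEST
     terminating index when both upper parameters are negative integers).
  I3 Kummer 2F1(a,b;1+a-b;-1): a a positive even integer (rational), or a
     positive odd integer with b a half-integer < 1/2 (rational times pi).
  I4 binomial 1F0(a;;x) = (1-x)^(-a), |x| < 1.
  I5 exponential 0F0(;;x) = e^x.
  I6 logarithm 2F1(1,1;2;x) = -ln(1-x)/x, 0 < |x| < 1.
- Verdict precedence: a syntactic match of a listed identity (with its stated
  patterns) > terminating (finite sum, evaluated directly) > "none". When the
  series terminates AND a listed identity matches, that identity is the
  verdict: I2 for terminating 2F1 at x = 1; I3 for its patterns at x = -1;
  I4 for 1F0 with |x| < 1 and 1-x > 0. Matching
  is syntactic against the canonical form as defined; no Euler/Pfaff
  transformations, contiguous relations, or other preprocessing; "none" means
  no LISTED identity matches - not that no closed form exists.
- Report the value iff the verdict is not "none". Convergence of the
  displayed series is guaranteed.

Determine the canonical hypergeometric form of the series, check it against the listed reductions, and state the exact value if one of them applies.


This is 12 * 1F0(10/11; -; 1/8) in reduced canonical form. Verdict: the binomial series (I4) matches (the 1F0 binomial series: exponent -10/11, x = 1/8). Hence: 12 * (7/8)^(-10/11).

Structural cue: with t_0 = 12, the product of the first k integers (prefactor 12) is k!.
Step ratio: r(k) = (1/8) * (k+10/11) / [(k+1)] - rational; roots negated = parameters, x = (1/8), C = 12.


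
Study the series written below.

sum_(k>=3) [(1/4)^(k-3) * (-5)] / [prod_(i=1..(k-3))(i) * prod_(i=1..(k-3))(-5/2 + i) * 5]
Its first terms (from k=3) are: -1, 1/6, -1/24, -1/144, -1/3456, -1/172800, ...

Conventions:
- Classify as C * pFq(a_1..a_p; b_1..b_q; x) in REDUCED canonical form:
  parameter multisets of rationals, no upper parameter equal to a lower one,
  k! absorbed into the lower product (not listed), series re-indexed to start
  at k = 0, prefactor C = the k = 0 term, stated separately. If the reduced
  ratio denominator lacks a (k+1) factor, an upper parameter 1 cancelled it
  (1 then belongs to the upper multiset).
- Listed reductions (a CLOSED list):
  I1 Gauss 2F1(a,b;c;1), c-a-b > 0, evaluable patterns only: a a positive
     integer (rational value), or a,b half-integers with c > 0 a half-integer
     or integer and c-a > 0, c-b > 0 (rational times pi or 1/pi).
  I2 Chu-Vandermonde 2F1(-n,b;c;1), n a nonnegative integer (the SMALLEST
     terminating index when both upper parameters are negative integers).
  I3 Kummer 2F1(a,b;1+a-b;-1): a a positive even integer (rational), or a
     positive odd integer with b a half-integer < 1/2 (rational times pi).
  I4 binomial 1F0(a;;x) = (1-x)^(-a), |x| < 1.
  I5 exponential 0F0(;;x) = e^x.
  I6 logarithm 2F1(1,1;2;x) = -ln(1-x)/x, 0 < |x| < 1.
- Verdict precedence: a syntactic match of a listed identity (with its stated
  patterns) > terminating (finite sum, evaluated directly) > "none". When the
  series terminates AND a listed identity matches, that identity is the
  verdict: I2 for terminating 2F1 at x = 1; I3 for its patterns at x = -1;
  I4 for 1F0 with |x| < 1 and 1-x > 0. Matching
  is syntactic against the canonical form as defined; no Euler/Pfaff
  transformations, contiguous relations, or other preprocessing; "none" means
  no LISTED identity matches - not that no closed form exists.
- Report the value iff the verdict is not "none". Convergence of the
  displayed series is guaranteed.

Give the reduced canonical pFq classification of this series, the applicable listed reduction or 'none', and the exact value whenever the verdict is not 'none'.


Canonical form: C = -1 times 0F1 with upper {-}, lower {-3/2}, x = 1/4. Verdict: none. Every listed pattern misses the 0F1 form at 1/4, upper {-}.

Key step: t_0 = -1 here, and the product of the first k integers (C = -1, x = 1/4) is k!.
Adjacent-term ratio: r(k) = (1/4) * 1 / [(k-3/2) (k+1)] - rational in k. x = (1/4); t_0 = -1; negate the roots.


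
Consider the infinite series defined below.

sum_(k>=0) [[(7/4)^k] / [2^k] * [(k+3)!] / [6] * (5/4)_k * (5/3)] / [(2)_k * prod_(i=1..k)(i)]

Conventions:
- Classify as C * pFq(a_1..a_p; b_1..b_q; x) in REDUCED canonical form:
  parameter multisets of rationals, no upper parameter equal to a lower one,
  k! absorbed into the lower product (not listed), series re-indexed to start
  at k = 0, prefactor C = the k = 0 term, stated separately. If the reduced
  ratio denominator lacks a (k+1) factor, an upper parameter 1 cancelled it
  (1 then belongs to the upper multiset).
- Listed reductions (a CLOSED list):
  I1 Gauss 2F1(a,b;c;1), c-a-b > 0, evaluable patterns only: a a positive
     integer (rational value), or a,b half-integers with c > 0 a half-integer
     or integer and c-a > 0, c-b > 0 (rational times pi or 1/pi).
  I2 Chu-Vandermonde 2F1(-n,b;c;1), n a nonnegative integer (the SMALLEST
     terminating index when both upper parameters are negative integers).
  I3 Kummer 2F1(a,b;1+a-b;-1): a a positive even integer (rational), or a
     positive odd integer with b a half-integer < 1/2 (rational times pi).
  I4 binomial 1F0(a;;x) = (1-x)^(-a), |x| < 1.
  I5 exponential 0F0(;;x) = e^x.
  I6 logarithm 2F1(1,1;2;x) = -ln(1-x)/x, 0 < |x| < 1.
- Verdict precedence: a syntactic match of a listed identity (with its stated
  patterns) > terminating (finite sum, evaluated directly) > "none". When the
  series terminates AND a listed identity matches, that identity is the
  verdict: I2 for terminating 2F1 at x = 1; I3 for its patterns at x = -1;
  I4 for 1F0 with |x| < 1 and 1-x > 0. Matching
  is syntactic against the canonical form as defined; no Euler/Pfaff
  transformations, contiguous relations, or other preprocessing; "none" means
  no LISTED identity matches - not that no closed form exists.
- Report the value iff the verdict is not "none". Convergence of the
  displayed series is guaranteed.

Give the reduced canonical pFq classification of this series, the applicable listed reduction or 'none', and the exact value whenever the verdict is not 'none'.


Reduced: x = 7/8, 2F1, upper = {5/4, 4}, lower = {2}, C = 5/3. Verdict: none (x = 7/8): each listed identity misses the multisets {5/4, 4} ; {2}.

Key step: t_0 = 5/3 here, and the two k-th powers (prefactor 5/3) combine into one argument.
Consecutive-term ratio: r(k) = (7/8) * (k+5/4) (k+4) / [(k+2) (k+1)] - rational in k, leading ratio (7/8); with t_0 = 5/3, classification follows.


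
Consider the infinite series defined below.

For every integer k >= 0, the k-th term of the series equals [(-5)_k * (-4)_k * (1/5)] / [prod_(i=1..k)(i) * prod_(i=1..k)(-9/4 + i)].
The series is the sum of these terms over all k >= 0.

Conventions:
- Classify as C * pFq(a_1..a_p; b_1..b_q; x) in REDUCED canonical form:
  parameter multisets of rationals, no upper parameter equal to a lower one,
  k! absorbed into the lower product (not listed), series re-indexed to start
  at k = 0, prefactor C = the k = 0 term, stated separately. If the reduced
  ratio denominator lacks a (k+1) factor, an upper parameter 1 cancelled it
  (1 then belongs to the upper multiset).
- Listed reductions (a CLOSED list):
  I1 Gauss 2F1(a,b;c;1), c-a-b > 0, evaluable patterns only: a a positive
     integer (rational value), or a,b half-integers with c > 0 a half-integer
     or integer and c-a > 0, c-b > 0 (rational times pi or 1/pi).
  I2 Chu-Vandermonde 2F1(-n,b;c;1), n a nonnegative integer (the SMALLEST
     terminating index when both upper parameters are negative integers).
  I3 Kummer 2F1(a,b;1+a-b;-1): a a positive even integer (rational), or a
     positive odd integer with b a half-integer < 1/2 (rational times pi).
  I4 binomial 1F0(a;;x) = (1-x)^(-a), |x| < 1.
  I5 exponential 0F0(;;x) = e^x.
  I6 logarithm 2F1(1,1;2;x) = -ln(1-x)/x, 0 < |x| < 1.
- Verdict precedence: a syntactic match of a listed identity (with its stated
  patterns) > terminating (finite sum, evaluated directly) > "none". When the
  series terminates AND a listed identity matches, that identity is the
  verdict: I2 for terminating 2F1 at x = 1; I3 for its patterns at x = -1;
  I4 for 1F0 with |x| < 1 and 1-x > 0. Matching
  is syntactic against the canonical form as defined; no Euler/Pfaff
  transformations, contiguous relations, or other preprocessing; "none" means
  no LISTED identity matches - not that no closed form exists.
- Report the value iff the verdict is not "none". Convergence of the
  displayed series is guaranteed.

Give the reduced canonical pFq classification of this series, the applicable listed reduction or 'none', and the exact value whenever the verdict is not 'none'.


With C = 1/5: the canonical form is 2F1(-5, -4; -5/4; 1). Verdict: this is Vandermonde's identity (I2) (terminating 2F1 at x = 1 with n = 4, b = -5, c = -5/4). Value: 11799/35.

Structural cue: t_0 being 1/5, the product of the first k integers (prefactor 1/5) is k!.
Consecutive-term ratio: r(k) = 1 * (k-5) (k-4) / [(k-5/4) (k+1)] - rational; roots negated = parameters, x = 1, C = 1/5.


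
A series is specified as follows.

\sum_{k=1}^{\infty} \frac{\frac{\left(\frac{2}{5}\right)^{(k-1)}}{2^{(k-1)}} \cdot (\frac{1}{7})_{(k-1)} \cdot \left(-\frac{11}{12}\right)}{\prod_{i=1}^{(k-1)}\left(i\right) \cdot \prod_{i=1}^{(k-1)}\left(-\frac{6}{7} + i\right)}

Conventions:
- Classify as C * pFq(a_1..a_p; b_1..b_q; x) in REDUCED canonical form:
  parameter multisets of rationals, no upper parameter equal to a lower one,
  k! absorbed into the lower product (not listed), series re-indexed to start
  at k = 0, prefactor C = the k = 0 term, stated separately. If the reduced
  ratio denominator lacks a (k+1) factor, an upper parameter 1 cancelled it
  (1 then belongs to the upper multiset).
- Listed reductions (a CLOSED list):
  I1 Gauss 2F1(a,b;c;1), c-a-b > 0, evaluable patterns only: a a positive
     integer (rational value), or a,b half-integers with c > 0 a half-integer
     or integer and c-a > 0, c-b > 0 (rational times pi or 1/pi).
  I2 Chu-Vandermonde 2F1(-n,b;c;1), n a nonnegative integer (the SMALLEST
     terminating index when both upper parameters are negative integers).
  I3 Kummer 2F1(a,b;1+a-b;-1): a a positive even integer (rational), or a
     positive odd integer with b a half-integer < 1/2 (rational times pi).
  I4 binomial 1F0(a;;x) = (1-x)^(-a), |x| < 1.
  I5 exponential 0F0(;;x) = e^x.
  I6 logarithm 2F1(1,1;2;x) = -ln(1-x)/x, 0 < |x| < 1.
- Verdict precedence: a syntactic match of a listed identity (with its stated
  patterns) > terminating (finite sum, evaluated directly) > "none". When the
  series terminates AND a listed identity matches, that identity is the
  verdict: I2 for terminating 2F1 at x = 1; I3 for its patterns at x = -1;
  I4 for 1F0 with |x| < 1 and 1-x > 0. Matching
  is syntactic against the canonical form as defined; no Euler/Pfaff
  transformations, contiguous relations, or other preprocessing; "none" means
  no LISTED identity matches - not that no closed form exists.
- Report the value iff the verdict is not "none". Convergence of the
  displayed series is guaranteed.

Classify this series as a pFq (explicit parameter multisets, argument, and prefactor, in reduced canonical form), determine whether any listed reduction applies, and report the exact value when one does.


The series (x = \frac{1}{5}) is 0F0: upper {-}, lower {-}, prefactor -\frac{11}{12}. Verdict: exponential (I5) fires (the 0F0 exponential series at x = \frac{1}{5}). Sum: \left(-\frac{11}{12}\right) \cdot e^{\frac{1}{5}}.

Key observation: t_0 being -\frac{11}{12}, the product of the first k integers (prefactor -11/12) is k!.
Term ratio: r(k) = \frac{1}{5} * 1 / [(k+1)] ; factor over Q: parameters, x = \frac{1}{5}, and C = -\frac{11}{12}.


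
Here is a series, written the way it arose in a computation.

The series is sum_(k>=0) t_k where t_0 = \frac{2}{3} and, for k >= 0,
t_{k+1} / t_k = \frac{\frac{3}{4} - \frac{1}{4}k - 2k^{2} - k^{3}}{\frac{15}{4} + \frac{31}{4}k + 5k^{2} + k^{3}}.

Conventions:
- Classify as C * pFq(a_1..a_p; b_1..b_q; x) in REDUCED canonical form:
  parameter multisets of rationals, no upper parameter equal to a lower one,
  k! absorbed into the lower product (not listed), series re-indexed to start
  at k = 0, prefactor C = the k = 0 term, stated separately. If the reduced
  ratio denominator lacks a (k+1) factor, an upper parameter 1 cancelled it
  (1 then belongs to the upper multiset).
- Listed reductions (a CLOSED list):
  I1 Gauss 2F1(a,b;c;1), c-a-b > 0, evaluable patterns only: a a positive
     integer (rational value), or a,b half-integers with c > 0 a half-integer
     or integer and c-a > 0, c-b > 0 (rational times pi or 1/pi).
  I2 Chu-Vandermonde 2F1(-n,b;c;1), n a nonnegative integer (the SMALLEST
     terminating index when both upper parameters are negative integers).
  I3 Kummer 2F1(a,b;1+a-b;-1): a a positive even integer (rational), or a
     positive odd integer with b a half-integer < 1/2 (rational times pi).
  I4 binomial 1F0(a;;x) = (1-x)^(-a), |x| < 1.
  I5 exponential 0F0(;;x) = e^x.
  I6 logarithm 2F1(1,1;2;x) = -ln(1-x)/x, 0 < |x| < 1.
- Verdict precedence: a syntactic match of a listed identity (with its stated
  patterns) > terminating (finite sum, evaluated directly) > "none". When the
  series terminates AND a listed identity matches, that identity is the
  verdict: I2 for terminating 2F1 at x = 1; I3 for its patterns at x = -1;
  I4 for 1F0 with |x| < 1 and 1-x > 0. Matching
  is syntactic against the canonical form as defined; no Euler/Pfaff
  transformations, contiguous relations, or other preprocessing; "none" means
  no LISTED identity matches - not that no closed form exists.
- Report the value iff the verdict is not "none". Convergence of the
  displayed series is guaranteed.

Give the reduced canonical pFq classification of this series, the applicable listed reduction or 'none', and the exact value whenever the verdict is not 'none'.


Classification (C = \frac{2}{3}): 2F1 with upper {-\frac{1}{2}, 1}, lower {\frac{5}{2}}, argument x = -1. Verdict (x = -1): the Kummer evaluation I3 applies (x = -1; c = \frac{5}{2} equals 1+a-b for upper {-\frac{1}{2}, 1}: listed pattern). Sum: \frac{1}{4} \cdot \pi.

The tell: t_0 = \frac{2}{3} here, and cancel k + 3/2 from the displayed ratio first; then C = 2/3, x = -1.
Adjacent-term ratio: r(k) = -1 * (k-\frac{1}{2}) (k+1) / [(k+\frac{5}{2}) (k+1)] - rational; roots negated = parameters, x = -1, C = \frac{2}{3}.


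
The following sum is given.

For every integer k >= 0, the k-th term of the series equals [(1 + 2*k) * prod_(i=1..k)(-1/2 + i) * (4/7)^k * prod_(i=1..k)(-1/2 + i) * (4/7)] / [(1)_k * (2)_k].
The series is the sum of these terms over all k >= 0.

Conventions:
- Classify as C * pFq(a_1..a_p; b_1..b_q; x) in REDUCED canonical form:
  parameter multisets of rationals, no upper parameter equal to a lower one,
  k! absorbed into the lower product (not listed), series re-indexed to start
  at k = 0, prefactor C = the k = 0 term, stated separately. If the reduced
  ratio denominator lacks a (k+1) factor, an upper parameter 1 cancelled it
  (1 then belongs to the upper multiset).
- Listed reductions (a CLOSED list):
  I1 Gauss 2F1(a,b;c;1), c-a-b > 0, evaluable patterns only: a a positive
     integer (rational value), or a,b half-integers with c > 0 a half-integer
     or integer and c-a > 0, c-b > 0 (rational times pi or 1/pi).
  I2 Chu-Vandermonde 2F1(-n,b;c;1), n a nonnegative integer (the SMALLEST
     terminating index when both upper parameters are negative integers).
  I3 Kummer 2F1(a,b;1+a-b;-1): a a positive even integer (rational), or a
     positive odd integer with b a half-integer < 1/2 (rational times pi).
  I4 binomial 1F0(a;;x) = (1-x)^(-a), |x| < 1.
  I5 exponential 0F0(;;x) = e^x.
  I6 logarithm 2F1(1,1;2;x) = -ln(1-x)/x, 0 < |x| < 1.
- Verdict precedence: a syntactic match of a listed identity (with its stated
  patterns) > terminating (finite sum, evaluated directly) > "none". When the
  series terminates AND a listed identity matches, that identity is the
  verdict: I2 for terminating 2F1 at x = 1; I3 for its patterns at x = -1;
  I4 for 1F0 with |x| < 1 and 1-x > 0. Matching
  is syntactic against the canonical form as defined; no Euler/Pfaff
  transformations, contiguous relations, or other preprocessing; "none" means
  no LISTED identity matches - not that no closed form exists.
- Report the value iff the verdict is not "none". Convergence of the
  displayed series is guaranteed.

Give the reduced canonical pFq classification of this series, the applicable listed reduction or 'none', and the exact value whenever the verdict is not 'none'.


First insight: t_0 being 4/7, (1)_k (prefactor 4/7) is k! itself.
Ratio: r(k) = (4/7) * (k+1/2) (k+3/2) / [(k+2) (k+1)] - rational; roots negated = parameters, x = (4/7), C = 4/7.

The series (x = 4/7) is 2F1: upper {1/2, 3/2}, lower {2}, prefactor 4/7. Verdict: none here - no I1-I6 shape fits x = 4/7 with lower {2}.


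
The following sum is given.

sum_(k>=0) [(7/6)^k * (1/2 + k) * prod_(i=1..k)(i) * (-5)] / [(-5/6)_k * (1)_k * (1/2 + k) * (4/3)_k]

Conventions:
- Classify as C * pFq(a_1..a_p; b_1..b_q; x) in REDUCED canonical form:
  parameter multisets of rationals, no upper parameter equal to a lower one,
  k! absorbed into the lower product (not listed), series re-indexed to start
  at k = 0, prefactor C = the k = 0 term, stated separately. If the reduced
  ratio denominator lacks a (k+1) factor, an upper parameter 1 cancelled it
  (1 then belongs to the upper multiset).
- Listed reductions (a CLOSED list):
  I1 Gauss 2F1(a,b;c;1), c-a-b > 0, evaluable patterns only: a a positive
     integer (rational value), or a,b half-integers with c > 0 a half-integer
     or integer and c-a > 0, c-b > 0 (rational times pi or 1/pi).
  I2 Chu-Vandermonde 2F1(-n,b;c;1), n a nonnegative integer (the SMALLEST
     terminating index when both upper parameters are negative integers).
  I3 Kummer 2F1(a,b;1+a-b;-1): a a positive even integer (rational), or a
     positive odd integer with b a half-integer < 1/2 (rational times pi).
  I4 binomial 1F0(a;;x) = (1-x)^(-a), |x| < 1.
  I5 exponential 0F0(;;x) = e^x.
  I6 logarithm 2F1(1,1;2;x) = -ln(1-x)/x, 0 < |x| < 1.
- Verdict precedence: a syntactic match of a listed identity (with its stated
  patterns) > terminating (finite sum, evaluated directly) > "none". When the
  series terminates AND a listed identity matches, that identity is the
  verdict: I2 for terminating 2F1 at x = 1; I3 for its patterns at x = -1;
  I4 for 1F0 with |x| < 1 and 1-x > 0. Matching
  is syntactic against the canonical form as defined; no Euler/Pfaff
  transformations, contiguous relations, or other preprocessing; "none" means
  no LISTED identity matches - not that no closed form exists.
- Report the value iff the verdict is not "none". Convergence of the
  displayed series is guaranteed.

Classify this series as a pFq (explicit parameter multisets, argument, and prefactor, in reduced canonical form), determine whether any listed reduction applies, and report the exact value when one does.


The series (x = 7/6) is 1F2: upper {1}, lower {-5/6, 4/3}, prefactor -5. Verdict: none - at argument 7/6 the multisets {1} ; {-5/6, 4/3} match no listed identity.

Key observation: t_0 being -5, the running product (C = -5) telescopes to a rising factorial.
Step ratio: r(k) = (7/6) * (k+1) / [(k-5/6) (k+4/3) (k+1)] ; factor over Q: parameters, x = (7/6), and C = -5.


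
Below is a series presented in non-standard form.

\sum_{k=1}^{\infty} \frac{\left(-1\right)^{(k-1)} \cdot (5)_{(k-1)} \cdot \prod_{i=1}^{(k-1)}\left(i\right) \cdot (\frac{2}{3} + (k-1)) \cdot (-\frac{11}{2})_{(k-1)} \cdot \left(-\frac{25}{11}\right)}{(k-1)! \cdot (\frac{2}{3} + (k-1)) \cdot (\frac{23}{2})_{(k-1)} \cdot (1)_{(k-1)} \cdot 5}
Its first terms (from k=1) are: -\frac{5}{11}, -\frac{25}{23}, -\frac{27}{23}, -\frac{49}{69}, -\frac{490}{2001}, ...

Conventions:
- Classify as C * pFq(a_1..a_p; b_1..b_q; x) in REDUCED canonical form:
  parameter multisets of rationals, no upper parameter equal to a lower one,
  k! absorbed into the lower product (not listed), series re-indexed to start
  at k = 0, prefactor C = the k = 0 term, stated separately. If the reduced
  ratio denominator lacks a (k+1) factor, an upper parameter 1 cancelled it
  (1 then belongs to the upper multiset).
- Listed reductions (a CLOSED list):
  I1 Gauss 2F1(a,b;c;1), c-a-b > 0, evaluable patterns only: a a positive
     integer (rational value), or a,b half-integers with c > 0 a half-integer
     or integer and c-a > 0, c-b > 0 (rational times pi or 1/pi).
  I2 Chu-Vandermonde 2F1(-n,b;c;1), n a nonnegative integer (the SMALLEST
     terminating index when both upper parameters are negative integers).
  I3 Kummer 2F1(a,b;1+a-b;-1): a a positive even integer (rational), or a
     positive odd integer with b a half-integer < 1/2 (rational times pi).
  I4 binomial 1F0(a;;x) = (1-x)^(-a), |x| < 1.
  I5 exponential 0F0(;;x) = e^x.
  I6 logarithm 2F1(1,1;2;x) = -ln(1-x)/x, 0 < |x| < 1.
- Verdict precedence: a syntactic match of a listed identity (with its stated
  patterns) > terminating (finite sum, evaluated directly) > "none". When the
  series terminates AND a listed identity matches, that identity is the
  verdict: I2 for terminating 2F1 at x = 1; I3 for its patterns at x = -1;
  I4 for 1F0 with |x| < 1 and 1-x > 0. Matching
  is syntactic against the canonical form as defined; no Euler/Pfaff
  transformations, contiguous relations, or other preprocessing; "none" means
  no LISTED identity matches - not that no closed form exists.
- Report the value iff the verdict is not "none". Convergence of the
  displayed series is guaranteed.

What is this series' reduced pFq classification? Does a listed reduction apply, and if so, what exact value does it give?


Key observation: t_0 = -\frac{5}{11} here, and the parameter 1 appears in both the upper and lower lists and cancels (alongside the other common factor).
Step ratio: r(k) = -1 * (k-\frac{11}{2}) (k+5) / [(k+\frac{23}{2}) (k+1)] - rational in k, leading ratio -1; with t_0 = -\frac{5}{11}, classification follows.

Classification (C = -\frac{5}{11}): 2F1 with upper {-\frac{11}{2}, 5}, lower {\frac{23}{2}}, argument x = -1. Verdict: the Kummer evaluation I3 applies (x = -1; c = \frac{23}{2} equals 1+a-b for upper {-\frac{11}{2}, 5}: listed pattern). Exact value: \left(-\frac{19840275}{16777216}\right) \cdot \pi.


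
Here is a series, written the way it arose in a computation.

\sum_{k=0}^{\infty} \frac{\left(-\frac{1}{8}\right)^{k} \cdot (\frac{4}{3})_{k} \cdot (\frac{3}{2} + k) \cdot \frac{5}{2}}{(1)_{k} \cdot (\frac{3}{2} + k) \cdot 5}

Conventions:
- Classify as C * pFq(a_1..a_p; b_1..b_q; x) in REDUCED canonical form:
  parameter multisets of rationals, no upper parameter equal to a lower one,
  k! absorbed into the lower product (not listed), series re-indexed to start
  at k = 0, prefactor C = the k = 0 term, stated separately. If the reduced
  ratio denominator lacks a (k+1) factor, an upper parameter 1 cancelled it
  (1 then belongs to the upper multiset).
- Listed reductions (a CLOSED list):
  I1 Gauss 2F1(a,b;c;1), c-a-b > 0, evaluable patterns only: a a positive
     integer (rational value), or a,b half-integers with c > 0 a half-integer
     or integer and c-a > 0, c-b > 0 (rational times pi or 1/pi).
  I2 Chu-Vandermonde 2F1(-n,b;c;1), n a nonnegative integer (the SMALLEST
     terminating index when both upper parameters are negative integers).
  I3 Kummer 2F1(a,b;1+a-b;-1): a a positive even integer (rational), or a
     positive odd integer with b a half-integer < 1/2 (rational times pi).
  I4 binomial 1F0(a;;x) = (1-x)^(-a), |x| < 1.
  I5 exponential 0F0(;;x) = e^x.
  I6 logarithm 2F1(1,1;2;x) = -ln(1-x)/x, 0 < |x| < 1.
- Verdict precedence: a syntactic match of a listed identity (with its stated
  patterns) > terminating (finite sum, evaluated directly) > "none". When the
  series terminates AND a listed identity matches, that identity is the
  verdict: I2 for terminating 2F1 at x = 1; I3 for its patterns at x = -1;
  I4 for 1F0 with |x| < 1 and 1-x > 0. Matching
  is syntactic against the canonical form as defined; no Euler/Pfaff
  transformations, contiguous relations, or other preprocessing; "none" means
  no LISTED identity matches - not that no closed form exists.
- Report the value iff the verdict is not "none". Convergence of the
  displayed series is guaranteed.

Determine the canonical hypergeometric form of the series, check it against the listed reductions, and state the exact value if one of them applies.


First insight: x = -\frac{1}{8} and the constant factors (prefactor 1/2) combine into one prefactor.
Adjacent-term ratio: r(k) = -\frac{1}{8} * (k+\frac{4}{3}) / [(k+1)] - rational in k. x = -\frac{1}{8}; t_0 = \frac{1}{2}; negate the roots.

Canonical form: C = \frac{1}{2} times 1F0 with upper {\frac{4}{3}}, lower {-}, x = -\frac{1}{8}. Verdict: binomial (I4) matches (the 1F0 binomial series: exponent -4/3, x = -\frac{1}{8}). Value: \frac{1}{2} \cdot \left(\frac{9}{8}\right)^{-\frac{4}{3}}.


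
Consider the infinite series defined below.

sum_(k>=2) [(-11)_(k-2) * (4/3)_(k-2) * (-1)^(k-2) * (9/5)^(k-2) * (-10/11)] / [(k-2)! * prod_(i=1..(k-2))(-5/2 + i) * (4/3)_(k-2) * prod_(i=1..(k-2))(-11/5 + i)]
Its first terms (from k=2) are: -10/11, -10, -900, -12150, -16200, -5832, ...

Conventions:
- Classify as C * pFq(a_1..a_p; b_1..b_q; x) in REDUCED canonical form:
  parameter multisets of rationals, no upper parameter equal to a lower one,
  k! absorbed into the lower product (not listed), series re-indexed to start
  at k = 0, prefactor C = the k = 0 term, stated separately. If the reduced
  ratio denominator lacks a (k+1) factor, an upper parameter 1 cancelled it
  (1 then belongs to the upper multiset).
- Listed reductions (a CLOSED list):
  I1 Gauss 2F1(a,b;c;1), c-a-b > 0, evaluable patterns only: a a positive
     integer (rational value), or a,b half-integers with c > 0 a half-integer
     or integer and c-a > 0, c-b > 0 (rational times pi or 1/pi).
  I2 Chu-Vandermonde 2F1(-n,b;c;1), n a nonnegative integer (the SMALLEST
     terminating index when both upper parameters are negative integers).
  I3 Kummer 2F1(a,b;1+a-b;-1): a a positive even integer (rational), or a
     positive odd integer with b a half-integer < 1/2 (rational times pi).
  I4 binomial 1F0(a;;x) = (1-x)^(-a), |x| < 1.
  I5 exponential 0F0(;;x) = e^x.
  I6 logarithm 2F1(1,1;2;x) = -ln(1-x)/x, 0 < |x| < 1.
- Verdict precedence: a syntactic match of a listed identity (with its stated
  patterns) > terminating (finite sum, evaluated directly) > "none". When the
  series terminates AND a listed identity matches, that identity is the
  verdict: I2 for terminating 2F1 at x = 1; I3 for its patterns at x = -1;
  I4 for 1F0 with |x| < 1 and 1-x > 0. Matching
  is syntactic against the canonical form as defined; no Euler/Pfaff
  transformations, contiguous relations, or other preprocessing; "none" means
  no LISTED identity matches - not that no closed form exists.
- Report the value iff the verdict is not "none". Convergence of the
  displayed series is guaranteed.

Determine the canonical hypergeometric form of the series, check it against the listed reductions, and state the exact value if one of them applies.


Prefactor -10/11, argument -9/5: 1F2 with upper {-11} over lower {-3/2, -6/5}. Verdict: terminating at k = 11: the factor (-11)_k kills every later term; summing the 12 survivors is exact. Its exact value is -315314455504570338/8775670048145.

The tell: t_0 = -10/11 here, and the parameter 4/3 appears in both the upper and lower lists and cancels.
Adjacent-term ratio: r(k) = (-9/5) * (k-11) / [(k-3/2) (k-6/5) (k+1)] - rational in k. x = (-9/5); t_0 = -10/11; negate the roots.


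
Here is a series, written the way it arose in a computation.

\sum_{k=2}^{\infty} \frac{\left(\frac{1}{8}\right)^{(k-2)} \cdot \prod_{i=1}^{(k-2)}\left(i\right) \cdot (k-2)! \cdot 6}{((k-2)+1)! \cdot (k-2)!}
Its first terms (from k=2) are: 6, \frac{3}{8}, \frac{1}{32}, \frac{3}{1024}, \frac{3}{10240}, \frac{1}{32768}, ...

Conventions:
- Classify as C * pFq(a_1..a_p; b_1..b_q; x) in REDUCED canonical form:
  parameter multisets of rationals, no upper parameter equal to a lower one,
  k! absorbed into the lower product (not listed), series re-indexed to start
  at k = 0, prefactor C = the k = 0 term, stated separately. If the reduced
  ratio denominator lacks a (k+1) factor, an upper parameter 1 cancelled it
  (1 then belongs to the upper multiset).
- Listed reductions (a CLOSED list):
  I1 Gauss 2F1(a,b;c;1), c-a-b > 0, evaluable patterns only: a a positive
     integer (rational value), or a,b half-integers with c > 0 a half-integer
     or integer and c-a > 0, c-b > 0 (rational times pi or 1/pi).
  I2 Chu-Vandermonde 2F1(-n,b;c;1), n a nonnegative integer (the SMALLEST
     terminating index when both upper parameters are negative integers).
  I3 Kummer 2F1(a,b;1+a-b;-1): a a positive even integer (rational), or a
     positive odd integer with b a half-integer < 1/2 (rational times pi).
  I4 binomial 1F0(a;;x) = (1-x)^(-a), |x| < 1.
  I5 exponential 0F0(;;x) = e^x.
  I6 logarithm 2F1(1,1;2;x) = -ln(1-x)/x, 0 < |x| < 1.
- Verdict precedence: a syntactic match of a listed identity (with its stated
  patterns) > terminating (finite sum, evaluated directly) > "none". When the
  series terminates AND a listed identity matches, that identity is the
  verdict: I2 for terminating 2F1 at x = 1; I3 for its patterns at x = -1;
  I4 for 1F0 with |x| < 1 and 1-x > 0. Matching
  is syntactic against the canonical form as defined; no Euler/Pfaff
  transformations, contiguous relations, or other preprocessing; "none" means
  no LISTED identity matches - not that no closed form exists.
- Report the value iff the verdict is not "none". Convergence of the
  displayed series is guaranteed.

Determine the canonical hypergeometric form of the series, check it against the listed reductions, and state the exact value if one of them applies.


At argument \frac{1}{8}: a 2F1 with upper {1, 1}, lower {2}, scaled by C = 6. Verdict: logarithm (I6) fires (the logarithm: parameters (1,1;2), x = \frac{1}{8}). Exact value: \left(-48\right) \cdot \ln\left(\frac{7}{8}\right).

First insight: x = \frac{1}{8} and the factorial ratio (C = 6, x = 1/8) (k+a-1)!/(a-1)! is a rising factorial (a)_k.
Consecutive-term ratio: r(k) = \frac{1}{8} * (k+1) (k+1) / [(k+2) (k+1)] - rational in k. x = \frac{1}{8}; t_0 = 6; negate the roots.


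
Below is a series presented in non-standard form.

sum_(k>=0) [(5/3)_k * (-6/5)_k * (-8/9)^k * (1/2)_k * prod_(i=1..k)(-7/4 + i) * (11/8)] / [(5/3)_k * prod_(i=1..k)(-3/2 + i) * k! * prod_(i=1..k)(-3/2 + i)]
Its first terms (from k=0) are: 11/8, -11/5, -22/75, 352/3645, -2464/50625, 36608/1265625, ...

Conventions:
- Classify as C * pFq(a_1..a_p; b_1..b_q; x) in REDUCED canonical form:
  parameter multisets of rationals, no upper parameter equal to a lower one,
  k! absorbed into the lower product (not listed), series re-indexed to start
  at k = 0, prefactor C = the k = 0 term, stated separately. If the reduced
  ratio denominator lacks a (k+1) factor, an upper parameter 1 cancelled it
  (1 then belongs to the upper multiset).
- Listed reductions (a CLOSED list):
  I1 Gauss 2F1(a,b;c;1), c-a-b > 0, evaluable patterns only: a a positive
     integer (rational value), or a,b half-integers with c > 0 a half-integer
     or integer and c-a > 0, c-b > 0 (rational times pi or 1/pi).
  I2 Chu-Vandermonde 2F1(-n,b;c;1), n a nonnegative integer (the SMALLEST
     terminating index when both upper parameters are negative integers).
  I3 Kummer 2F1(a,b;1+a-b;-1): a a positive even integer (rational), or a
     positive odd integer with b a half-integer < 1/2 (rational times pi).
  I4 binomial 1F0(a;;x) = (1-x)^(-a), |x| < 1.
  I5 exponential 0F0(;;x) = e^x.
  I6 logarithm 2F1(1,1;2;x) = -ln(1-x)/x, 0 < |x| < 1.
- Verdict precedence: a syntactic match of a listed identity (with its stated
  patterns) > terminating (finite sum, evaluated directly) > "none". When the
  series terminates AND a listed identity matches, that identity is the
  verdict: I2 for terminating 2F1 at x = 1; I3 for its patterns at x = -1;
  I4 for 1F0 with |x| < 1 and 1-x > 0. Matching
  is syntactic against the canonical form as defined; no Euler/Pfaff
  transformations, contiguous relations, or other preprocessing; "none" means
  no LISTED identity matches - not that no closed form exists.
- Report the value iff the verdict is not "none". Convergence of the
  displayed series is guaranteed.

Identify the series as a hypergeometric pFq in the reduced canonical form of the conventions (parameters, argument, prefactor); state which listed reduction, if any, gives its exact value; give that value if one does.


Classification (C = 11/8): 3F2 with upper {-6/5, -3/4, 1/2}, lower {-1/2, -1/2}, argument x = -8/9. Verdict: none - this 3F2 at x = -8/9 matches no listed pattern, and upper {-6/5, -3/4, 1/2} holds no stopper.

Key observation: from the first term 11/8: the parameter 5/3 appears in both the upper and lower lists and cancels.
Step ratio: r(k) = (-8/9) * (k-6/5) (k-3/4) (k+1/2) / [(k-1/2) (k-1/2) (k+1)] - rational in k. x = (-8/9); t_0 = 11/8; negate the roots.


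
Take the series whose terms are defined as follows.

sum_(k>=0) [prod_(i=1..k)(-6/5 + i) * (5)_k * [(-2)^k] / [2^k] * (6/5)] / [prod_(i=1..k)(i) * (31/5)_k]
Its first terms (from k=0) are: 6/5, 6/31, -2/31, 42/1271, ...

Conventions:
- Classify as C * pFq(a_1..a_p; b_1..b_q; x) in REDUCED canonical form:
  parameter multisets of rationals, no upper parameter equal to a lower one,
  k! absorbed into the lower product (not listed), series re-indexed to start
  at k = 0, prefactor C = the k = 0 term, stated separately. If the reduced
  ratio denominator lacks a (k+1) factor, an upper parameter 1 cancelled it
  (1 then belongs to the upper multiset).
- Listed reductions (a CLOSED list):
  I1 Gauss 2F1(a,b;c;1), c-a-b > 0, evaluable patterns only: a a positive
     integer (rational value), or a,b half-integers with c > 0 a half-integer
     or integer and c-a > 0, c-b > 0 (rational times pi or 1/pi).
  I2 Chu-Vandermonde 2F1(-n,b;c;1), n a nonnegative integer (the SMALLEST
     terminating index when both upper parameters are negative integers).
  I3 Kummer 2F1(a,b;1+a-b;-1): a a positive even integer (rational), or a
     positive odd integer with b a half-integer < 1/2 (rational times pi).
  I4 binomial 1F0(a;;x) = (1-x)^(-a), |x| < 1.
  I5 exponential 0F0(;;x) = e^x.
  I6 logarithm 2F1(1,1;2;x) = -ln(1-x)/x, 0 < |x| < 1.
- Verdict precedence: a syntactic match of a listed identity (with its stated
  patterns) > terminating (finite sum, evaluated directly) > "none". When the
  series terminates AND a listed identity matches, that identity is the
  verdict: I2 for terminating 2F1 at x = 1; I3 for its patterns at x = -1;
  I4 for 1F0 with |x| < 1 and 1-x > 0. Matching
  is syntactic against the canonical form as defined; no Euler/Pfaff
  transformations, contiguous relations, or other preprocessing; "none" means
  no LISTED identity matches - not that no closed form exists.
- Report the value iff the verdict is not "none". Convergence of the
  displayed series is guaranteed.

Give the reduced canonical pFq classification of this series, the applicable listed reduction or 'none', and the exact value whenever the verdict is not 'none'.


This is 6/5 * 2F1(-1/5, 5; 31/5; -1) in reduced canonical form. Verdict: none - at argument -1 the multisets {-1/5, 5} ; {31/5} match no listed identity.

The tell: from the first term 6/5: the two k-th powers (C = 6/5, x = -1) combine into one argument.
Term ratio: r(k) = (-1) * (k-1/5) (k+5) / [(k+31/5) (k+1)] - poly over poly, x = (-1) from leading terms; C = 6/5 at k = 0.
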